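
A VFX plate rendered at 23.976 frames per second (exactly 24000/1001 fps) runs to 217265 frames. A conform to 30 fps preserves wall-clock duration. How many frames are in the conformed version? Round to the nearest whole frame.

Frames at target rate = 217265 × (30) / (24000/1001) = 43496453/160 ≈ 271852.831.
Nearest whole frame: 271853.

271853 frames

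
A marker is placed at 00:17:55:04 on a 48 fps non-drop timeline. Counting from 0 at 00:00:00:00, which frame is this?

Total seconds to the label: (0 × 3600 + 17 × 60 + 55) = 1075.
Frame index = 1075 × 48 + 4 = 51604.

frame 51604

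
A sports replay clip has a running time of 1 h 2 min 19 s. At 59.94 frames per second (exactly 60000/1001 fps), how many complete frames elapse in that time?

224115 frames

1 h 2 min 19 s = 3739 s.
Frames = 3739 × 60000/1001 = 224340000/1001 ≈ 224115.8841.
Complete frames: 224115.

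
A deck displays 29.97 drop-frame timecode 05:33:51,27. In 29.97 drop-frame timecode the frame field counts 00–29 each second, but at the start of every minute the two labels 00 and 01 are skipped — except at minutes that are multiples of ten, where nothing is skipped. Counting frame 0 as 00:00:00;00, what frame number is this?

Complete 10-minute blocks: 33, each 17982 frames → 593406.
Remaining 3 whole minutes in the current block: 1800 + 2 × 1798 = 5396 frames.
Within the current minute: 51 × 30 + 27 − 2 = 1555 (labels ;00/;01 skipped at this minute). Total = 593406 + 5396 + 1555 = 600357.

600357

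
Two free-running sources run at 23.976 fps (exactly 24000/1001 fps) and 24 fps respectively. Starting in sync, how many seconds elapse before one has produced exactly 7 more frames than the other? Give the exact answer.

7007/24 seconds

The gap grows by |24 − 24000/1001| = 24/1001 frames per second.
Time for a 7-frame gap: 7 ÷ (24/1001) = 7007/24 s.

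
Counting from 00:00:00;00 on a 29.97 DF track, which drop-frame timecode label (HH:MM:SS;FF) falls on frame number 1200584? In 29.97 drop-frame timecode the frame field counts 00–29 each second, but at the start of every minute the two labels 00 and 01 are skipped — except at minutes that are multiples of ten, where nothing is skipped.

Each 10-minute DF block holds 10 × 60 × 30 − 9 × 2 = 17982 frames. 1200584 ÷ 17982 → 66 full blocks, remainder 13772.
Within the partial block the first minute is 1800 frames and each further minute 1798, so 7 further minute boundaries passed. Total skipped labels = 18 × 66 + 2 × 7 = 1202.
Non-drop label index = 1200584 + 1202 = 1201786; at 30 labels/s that is 11:07:39:16, i.e. DF 11:07:39;16.

11:07:39;16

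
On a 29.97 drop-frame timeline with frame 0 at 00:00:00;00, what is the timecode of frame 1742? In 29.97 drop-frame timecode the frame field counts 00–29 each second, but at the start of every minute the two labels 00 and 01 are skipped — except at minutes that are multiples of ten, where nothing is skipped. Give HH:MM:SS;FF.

00:00:58;02

Each 10-minute DF block holds 10 × 60 × 30 − 9 × 2 = 17982 frames. 1742 ÷ 17982 → 0 full blocks, remainder 1742.
Within the partial block the first minute is 1800 frames and each further minute 1798, so 0 further minute boundaries passed. Total skipped labels = 18 × 0 + 2 × 0 = 0.
Non-drop label index = 1742 + 0 = 1742; at 30 labels/s that is 00:00:58:02, i.e. DF 00:00:58;02.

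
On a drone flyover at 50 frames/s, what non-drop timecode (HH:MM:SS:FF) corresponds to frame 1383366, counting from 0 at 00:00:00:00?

1383366 ÷ 50 = 27667 full seconds, remainder 16 frames.
27667 s = 7 h 41 min 7 s.
Timecode: 07:41:07:16.

07:41:07:16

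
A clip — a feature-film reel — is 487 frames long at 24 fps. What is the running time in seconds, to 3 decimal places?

20.292 seconds

Running time = 487 × 1/24 = 487/24 s ≈ 20.292 s.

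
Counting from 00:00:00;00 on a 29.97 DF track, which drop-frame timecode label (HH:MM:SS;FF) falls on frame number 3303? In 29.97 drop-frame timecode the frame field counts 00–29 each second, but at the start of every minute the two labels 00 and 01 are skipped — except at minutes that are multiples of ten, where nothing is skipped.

00:01:50;05

Each 10-minute DF block holds 10 × 60 × 30 − 9 × 2 = 17982 frames. 3303 ÷ 17982 → 0 full blocks, remainder 3303.
Within the partial block the first minute is 1800 frames and each further minute 1798, so 1 further minute boundary passed. Total skipped labels = 18 × 0 + 2 × 1 = 2.
Non-drop label index = 3303 + 2 = 3305; at 30 labels/s that is 00:01:50:05, i.e. DF 00:01:50;05.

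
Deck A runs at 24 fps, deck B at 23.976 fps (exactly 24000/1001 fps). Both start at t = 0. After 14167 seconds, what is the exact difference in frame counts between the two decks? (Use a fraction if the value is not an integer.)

A emits 24 × 14167 = 340008 frames; B emits 24000/1001 × 14167 = 340008000/1001.
Difference = 340008/1001 frames (≈ 339.6683); B is behind A.

340008/1001 frames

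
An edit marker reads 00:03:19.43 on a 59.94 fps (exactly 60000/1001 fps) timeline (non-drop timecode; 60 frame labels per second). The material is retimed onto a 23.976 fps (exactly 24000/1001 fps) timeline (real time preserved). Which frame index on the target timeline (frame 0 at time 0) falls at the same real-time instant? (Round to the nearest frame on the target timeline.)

Source frame index: (0×3600 + 3×60 + 19) × 60 + 43 = 11983.
Real time: 11983 / (60000/1001) = 11994983/60000 s.
Target frame: (11994983/60000) × (24000/1001) = 23966/5 ≈ 4793.200 → 4793.

frame 4793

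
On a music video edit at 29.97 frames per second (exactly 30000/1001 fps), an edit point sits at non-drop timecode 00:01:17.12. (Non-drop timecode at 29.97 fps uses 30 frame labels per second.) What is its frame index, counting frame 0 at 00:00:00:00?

Total seconds to the label: (0 × 3600 + 1 × 60 + 17) = 77.
Frame index = 77 × 30 + 12 = 2322.

frame 2322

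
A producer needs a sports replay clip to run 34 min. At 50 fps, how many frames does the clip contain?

102000 frames

34 min = 2040 s.
Frames = 2040 × 50 = 102000.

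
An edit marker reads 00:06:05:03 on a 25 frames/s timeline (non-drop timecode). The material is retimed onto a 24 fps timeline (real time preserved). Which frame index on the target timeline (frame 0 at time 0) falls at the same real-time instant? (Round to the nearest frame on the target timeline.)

Source frame index: (0×3600 + 6×60 + 5) × 25 + 3 = 9128.
Real time: 9128 / (25) = 9128/25 s.
Target frame: (9128/25) × (24) = 219072/25 ≈ 8762.880 → 8763.

frame 8763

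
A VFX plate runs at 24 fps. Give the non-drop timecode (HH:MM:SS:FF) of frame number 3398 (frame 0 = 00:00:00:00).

3398 ÷ 24 = 141 full seconds, remainder 14 frames.
141 s = 0 h 2 min 21 s.
Timecode: 00:02:21:14.

00:02:21:14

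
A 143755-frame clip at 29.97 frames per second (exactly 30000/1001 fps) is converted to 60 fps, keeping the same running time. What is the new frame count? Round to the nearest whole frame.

287798 frames

Frames at target rate = 143755 × (60) / (30000/1001) = 28779751/100 ≈ 287797.510.
Nearest whole frame: 287798.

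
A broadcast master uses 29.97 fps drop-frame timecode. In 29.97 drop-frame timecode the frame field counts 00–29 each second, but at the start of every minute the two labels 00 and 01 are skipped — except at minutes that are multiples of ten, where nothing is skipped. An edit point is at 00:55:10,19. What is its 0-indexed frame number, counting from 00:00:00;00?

As if non-drop at 30 labels/s: (0 × 3600 + 55 × 60 + 10) × 30 + 19 = 99319.
Minute boundaries passed: 55; those not divisible by 10: 55 − 5 = 50; dropped labels = 2 × 50 = 100.
Actual frame index = 99319 − 100 = 99219.

99219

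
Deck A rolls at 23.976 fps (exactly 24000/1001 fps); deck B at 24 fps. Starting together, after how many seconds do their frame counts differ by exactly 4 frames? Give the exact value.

The gap grows by |24 − 24000/1001| = 24/1001 frames per second.
Time for a 4-frame gap: 4 ÷ (24/1001) = 1001/6 s.

1001/6 seconds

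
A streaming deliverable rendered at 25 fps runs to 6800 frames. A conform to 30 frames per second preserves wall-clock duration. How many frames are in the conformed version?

Target frames = source frames × (target rate / source rate) = 6800 × (30)/(25) = 6800 × 6/5 = 8160.

8160 frames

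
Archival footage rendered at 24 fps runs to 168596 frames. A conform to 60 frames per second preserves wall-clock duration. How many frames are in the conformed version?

Frames at target rate = 168596 × (60) / (24) = 421490.

421490 frames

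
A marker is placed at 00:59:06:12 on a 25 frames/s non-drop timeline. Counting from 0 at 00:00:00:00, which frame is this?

Total seconds to the label: (0 × 3600 + 59 × 60 + 6) = 3546.
Frame index = 3546 × 25 + 12 = 88662.

88662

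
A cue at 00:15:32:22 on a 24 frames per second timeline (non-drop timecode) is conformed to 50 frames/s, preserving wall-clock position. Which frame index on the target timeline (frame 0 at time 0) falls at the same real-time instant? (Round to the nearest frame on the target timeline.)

Source frame index: (0×3600 + 15×60 + 32) × 24 + 22 = 22390.
Real time: 22390 / (24) = 11195/12 s.
Target frame: (11195/12) × (50) = 279875/6 ≈ 46645.833 → 46646.

frame 46646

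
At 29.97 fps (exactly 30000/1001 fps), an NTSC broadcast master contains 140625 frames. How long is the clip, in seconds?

4692.1875 seconds

Running time = 140625 / (30000/1001) = 4692.1875 s.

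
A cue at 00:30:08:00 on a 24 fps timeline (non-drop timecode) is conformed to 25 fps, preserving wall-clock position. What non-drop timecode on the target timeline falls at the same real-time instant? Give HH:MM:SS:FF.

Source frame index: (0×3600 + 30×60 + 8) × 24 + 0 = 43392.
Real time: 43392 / (24) = 1808 s.
Target frame: (1808) × (25) = 45200.
At 25 labels/s: frame 45200 → 00:30:08:00.

00:30:08:00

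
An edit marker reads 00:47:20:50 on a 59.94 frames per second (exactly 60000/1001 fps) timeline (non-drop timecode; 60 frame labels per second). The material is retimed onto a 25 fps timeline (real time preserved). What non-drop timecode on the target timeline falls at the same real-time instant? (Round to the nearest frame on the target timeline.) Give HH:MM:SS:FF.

00:47:23:17

Source frame index: (0×3600 + 47×60 + 20) × 60 + 50 = 170450.
Real time: 170450 / (60000/1001) = 3412409/1200 s.
Target frame: (3412409/1200) × (25) = 3412409/48 ≈ 71091.854 → 71092.
At 25 labels/s: frame 71092 → 00:47:23:17.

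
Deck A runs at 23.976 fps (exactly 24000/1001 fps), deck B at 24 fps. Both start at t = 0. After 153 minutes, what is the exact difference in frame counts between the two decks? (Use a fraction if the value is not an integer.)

220320/1001 frames

153 min = 9180 s.
A emits 24000/1001 × 9180 = 220320000/1001 frames; B emits 24 × 9180 = 220320.
Difference = 220320/1001 frames (≈ 220.0999); B is ahead of A.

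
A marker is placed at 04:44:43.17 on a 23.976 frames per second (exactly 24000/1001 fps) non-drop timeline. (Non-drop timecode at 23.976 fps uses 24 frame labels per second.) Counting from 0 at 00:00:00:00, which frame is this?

410009

Total seconds to the label: (4 × 3600 + 44 × 60 + 43) = 17083.
Frame index = 17083 × 24 + 17 = 410009.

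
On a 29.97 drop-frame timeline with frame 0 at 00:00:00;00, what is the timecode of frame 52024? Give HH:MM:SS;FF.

Ten DF minutes hold 17982 frames, so frame 52024 lies in block 2 (frames 35964–53945) with 16060 frames into that block.
The block's first minute is 1800 frames and the rest 1798 each; 16060 frames reaches minute 8, so 2 × 18 + 8 × 2 = 52 labels have been skipped so far.
Adding those back, label number 52024 + 52 = 52076 at 30 labels/s is 1735 s + 26 f = 0 h 28 min 55 s frame 26, i.e. 00:28:55;26.

00:28:55;26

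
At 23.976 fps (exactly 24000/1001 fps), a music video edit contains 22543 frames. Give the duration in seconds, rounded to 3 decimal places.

940.231 seconds

Running time = 22543 × 1001/24000 = 22565543/24000 s ≈ 940.231 s.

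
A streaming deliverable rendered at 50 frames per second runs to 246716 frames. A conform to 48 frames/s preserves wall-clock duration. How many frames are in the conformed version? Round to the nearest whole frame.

Frames at target rate = 246716 × (48) / (50) = 5921184/25 ≈ 236847.360.
Nearest whole frame: 236847.

236847 frames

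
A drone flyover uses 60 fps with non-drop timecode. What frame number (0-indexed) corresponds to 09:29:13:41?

Total seconds to the label: (9 × 3600 + 29 × 60 + 13) = 34153.
Frame index = 34153 × 60 + 41 = 2049221.

frame 2049221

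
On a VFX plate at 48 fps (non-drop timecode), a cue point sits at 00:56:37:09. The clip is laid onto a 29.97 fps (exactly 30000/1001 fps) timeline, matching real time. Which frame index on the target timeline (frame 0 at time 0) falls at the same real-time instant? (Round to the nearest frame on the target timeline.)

frame 101814

Source frame index: (0×3600 + 56×60 + 37) × 48 + 9 = 163065.
Real time: 163065 / (48) = 54355/16 s.
Target frame: (54355/16) × (30000/1001) = 14559375/143 ≈ 101813.811 → 101814.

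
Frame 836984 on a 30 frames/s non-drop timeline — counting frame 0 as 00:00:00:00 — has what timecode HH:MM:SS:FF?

836984 ÷ 30 = 27899 full seconds, remainder 14 frames.
27899 s = 7 h 44 min 59 s.
Timecode: 07:44:59:14.

07:44:59:14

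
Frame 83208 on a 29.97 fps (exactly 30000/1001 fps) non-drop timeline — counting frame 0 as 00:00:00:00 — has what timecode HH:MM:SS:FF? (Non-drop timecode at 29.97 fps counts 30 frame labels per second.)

00:46:13:18

83208 ÷ 30 = 2773 full seconds, remainder 18 frames.
2773 s = 0 h 46 min 13 s.
Timecode: 00:46:13:18.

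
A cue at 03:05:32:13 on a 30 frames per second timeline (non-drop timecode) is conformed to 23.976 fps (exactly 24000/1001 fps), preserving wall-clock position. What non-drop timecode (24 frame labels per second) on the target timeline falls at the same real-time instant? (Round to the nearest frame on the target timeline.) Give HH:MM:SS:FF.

03:05:21:07

Source frame index: (3×3600 + 5×60 + 32) × 30 + 13 = 333973.
Real time: 333973 / (30) = 333973/30 s.
Target frame: (333973/30) × (24000/1001) = 267178400/1001 ≈ 266911.489 → 266911.
At 24 labels/s: frame 266911 → 03:05:21:07.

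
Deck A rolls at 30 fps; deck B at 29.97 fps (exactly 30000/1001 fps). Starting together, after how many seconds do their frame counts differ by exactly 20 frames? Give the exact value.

2002/3 seconds

The gap grows by |30000/1001 − 30| = 30/1001 frames per second.
Time for a 20-frame gap: 20 ÷ (30/1001) = 2002/3 s.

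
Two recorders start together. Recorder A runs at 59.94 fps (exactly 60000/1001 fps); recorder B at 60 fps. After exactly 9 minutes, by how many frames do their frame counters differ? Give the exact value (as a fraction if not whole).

32400/1001 frames

9 min = 540 s.
A emits 60000/1001 × 540 = 32400000/1001 frames; B emits 60 × 540 = 32400.
Difference = 32400/1001 frames (≈ 32.3676); B is ahead of A.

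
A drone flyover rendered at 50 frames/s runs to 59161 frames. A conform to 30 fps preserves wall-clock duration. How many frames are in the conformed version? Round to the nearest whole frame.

Frames at target rate = 59161 × (30) / (50) = 177483/5 ≈ 35496.600.
Nearest whole frame: 35497.

35497 frames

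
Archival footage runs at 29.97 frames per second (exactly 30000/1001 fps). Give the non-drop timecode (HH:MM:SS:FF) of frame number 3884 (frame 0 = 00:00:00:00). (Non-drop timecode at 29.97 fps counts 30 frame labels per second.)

3884 ÷ 30 = 129 full seconds, remainder 14 frames.
129 s = 0 h 2 min 9 s.
Timecode: 00:02:09:14.

00:02:09:14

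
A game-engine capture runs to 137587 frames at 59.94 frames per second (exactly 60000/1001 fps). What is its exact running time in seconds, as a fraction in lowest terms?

137724587/60000 seconds

Running time = 137587 ÷ (60000/1001) = 137587 × 1001/60000 = 137724587/60000 s.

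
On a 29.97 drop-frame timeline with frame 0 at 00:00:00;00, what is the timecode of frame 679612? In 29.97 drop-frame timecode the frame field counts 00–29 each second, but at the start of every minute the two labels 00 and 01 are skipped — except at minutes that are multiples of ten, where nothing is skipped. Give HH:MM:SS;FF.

06:17:56;12

Ten DF minutes hold 17982 frames, so frame 679612 lies in block 37 (frames 665334–683315) with 14278 frames into that block.
The block's first minute is 1800 frames and the rest 1798 each; 14278 frames reaches minute 7, so 37 × 18 + 7 × 2 = 680 labels have been skipped so far.
Adding those back, label number 679612 + 680 = 680292 at 30 labels/s is 22676 s + 12 f = 6 h 17 min 56 s frame 12, i.e. 06:17:56;12.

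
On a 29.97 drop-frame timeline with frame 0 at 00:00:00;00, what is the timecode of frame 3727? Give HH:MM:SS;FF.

Each 10-minute DF block holds 10 × 60 × 30 − 9 × 2 = 17982 frames. 3727 ÷ 17982 → 0 full blocks, remainder 3727.
Within the partial block the first minute is 1800 frames and each further minute 1798, so 2 further minute boundaries passed. Total skipped labels = 18 × 0 + 2 × 2 = 4.
Non-drop label index = 3727 + 4 = 3731; at 30 labels/s that is 00:02:04:11, i.e. DF 00:02:04;11.

00:02:04;11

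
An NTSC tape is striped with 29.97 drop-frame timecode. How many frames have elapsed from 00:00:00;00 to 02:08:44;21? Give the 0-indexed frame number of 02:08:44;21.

231509

Complete 10-minute blocks: 12, each 17982 frames → 215784.
Remaining 8 whole minutes in the current block: 1800 + 7 × 1798 = 14386 frames.
Within the current minute: 44 × 30 + 21 − 2 = 1339 (labels ;00/;01 skipped at this minute). Total = 215784 + 14386 + 1339 = 231509.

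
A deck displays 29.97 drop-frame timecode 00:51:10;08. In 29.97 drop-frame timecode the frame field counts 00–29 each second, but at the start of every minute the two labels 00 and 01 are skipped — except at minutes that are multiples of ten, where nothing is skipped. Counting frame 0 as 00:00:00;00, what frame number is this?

92016

Complete 10-minute blocks: 5, each 17982 frames → 89910.
Remaining 1 whole minute in the current block: 1800 + 0 × 1798 = 1800 frames.
Within the current minute: 10 × 30 + 8 − 2 = 306 (labels ;00/;01 skipped at this minute). Total = 89910 + 1800 + 306 = 92016.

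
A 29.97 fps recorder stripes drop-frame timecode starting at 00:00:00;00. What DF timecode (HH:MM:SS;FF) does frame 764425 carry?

07:05:06;11

Each 10-minute DF block holds 10 × 60 × 30 − 9 × 2 = 17982 frames. 764425 ÷ 17982 → 42 full blocks, remainder 9181.
Within the partial block the first minute is 1800 frames and each further minute 1798, so 5 further minute boundaries passed. Total skipped labels = 18 × 42 + 2 × 5 = 766.
Non-drop label index = 764425 + 766 = 765191; at 30 labels/s that is 07:05:06:11, i.e. DF 07:05:06;11.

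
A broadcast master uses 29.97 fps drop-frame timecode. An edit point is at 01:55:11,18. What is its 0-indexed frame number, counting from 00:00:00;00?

207140

Complete 10-minute blocks: 11, each 17982 frames → 197802.
Remaining 5 whole minutes in the current block: 1800 + 4 × 1798 = 8992 frames.
Within the current minute: 11 × 30 + 18 − 2 = 346 (labels ;00/;01 skipped at this minute). Total = 197802 + 8992 + 346 = 207140.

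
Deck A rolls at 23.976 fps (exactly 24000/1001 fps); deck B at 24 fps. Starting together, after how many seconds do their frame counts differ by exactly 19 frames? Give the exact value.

19019/24 seconds

The gap grows by |24 − 24000/1001| = 24/1001 frames per second.
Time for a 19-frame gap: 19 ÷ (24/1001) = 19019/24 s.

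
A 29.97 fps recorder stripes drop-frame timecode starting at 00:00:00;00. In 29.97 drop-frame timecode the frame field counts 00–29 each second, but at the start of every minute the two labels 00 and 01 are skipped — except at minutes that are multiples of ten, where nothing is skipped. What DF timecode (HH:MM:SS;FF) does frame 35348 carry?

Ten DF minutes hold 17982 frames, so frame 35348 lies in block 1 (frames 17982–35963) with 17366 frames into that block.
The block's first minute is 1800 frames and the rest 1798 each; 17366 frames reaches minute 9, so 1 × 18 + 9 × 2 = 36 labels have been skipped so far.
Adding those back, label number 35348 + 36 = 35384 at 30 labels/s is 1179 s + 14 f = 0 h 19 min 39 s frame 14, i.e. 00:19:39;14.

00:19:39;14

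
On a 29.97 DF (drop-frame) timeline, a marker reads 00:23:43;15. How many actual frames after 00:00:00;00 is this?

As if non-drop at 30 labels/s: (0 × 3600 + 23 × 60 + 43) × 30 + 15 = 42705.
Minute boundaries passed: 23; those not divisible by 10: 23 − 2 = 21; dropped labels = 2 × 21 = 42.
Actual frame index = 42705 − 42 = 42663.

42663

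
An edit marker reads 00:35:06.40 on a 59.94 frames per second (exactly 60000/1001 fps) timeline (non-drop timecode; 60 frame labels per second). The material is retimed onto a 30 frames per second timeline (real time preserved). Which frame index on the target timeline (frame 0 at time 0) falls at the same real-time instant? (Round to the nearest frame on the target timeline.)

Source frame index: (0×3600 + 35×60 + 6) × 60 + 40 = 126400.
Real time: 126400 / (60000/1001) = 158158/75 s.
Target frame: (158158/75) × (30) = 316316/5 ≈ 63263.200 → 63263.

frame 63263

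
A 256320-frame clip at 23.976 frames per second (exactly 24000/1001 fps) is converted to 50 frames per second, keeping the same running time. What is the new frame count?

534534 frames

Target frames = source frames × (target rate / source rate) = 256320 × (50)/(24000/1001) = 256320 × 1001/480 = 534534.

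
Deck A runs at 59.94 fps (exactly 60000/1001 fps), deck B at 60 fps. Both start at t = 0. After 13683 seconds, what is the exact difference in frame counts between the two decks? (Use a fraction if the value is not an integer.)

A emits 60000/1001 × 13683 = 820980000/1001 frames; B emits 60 × 13683 = 820980.
Difference = 820980/1001 frames (≈ 820.1598); B is ahead of A.

820980/1001 frames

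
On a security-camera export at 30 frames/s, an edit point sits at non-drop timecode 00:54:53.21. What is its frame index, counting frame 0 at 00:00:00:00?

Total seconds to the label: (0 × 3600 + 54 × 60 + 53) = 3293.
Frame index = 3293 × 30 + 21 = 98811.

frame 98811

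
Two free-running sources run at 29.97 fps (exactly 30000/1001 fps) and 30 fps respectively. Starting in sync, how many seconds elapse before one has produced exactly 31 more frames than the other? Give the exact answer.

The gap grows by |30 − 30000/1001| = 30/1001 frames per second.
Time for a 31-frame gap: 31 ÷ (30/1001) = 31031/30 s.

31031/30 seconds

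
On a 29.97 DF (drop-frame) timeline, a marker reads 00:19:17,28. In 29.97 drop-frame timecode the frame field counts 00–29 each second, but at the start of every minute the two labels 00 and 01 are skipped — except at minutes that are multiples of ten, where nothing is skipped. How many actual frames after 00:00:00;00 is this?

34702

As if non-drop at 30 labels/s: (0 × 3600 + 19 × 60 + 17) × 30 + 28 = 34738.
Minute boundaries passed: 19; those not divisible by 10: 19 − 1 = 18; dropped labels = 2 × 18 = 36.
Actual frame index = 34738 − 36 = 34702.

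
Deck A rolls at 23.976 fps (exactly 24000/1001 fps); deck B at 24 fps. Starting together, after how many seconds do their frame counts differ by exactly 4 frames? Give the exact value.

1001/6 seconds

The gap grows by |24 − 24000/1001| = 24/1001 frames per second.
Time for a 4-frame gap: 4 ÷ (24/1001) = 1001/6 s.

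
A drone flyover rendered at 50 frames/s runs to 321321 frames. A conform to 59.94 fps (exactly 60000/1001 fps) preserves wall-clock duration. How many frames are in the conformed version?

Target frames = source frames × (target rate / source rate) = 321321 × (60000/1001)/(50) = 321321 × 1200/1001 = 385200.

385200 frames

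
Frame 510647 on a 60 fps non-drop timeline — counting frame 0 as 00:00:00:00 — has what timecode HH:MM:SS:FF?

510647 ÷ 60 = 8510 full seconds, remainder 47 frames.
8510 s = 2 h 21 min 50 s.
Timecode: 02:21:50:47.

02:21:50:47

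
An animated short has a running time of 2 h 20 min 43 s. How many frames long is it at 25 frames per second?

2 h 20 min 43 s = 8443 s.
Frames = 8443 × 25 = 211075.

211075 frames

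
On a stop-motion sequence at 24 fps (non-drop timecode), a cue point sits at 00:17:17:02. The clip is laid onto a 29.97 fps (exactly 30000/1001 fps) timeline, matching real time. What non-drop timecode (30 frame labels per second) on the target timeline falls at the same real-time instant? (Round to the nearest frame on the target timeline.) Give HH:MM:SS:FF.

Source frame index: (0×3600 + 17×60 + 17) × 24 + 2 = 24890.
Real time: 24890 / (24) = 12445/12 s.
Target frame: (12445/12) × (30000/1001) = 31112500/1001 ≈ 31081.419 → 31081.
At 30 labels/s: frame 31081 → 00:17:16:01.

00:17:16:01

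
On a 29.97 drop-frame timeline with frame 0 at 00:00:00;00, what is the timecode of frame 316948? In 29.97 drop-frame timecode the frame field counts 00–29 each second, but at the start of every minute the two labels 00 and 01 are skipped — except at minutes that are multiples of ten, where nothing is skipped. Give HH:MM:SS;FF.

Each 10-minute DF block holds 10 × 60 × 30 − 9 × 2 = 17982 frames. 316948 ÷ 17982 → 17 full blocks, remainder 11254.
Within the partial block the first minute is 1800 frames and each further minute 1798, so 6 further minute boundaries passed. Total skipped labels = 18 × 17 + 2 × 6 = 318.
Non-drop label index = 316948 + 318 = 317266; at 30 labels/s that is 02:56:15:16, i.e. DF 02:56:15;16.

02:56:15;16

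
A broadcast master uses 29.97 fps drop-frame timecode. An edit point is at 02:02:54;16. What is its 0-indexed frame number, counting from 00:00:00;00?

221016

As if non-drop at 30 labels/s: (2 × 3600 + 2 × 60 + 54) × 30 + 16 = 221236.
Minute boundaries passed: 122; those not divisible by 10: 122 − 12 = 110; dropped labels = 2 × 110 = 220.
Actual frame index = 221236 − 220 = 221016.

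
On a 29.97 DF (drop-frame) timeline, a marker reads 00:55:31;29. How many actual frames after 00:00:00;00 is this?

As if non-drop at 30 labels/s: (0 × 3600 + 55 × 60 + 31) × 30 + 29 = 99959.
Minute boundaries passed: 55; those not divisible by 10: 55 − 5 = 50; dropped labels = 2 × 50 = 100.
Actual frame index = 99959 − 100 = 99859.

99859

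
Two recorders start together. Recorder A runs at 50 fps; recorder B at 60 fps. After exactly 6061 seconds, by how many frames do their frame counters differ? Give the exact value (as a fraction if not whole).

A emits 50 × 6061 = 303050 frames; B emits 60 × 6061 = 363660.
Difference = 60610 frames; B is ahead of A.

60610 frames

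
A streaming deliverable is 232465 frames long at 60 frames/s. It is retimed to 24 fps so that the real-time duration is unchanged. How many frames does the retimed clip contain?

92986 frames

Target frames = source frames × (target rate / source rate) = 232465 × (24)/(60) = 232465 × 2/5 = 92986.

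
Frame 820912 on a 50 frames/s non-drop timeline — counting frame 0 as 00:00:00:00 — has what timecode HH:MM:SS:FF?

04:33:38:12

820912 ÷ 50 = 16418 full seconds, remainder 12 frames.
16418 s = 4 h 33 min 38 s.
Timecode: 04:33:38:12.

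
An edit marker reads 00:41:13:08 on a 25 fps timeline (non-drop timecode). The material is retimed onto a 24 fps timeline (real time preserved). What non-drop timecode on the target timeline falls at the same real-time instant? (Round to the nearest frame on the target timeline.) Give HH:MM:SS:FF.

Source frame index: (0×3600 + 41×60 + 13) × 25 + 8 = 61833.
Real time: 61833 / (25) = 61833/25 s.
Target frame: (61833/25) × (24) = 1483992/25 ≈ 59359.680 → 59360.
At 24 labels/s: frame 59360 → 00:41:13:08.

00:41:13:08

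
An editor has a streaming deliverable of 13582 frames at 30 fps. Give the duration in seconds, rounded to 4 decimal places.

452.7333 seconds

Running time = 13582 × 1/30 = 6791/15 s ≈ 452.7333 s.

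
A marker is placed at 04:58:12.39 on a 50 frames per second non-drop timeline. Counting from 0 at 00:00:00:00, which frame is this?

Total seconds to the label: (4 × 3600 + 58 × 60 + 12) = 17892.
Frame index = 17892 × 50 + 39 = 894639.

894639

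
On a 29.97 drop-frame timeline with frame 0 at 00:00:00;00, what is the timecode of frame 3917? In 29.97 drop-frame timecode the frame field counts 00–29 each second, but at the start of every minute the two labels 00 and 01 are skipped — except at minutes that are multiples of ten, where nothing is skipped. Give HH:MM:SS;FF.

00:02:10;21

Ten DF minutes hold 17982 frames, so frame 3917 lies in block 0 (frames 0–17981) with 3917 frames into that block.
The block's first minute is 1800 frames and the rest 1798 each; 3917 frames reaches minute 2, so 0 × 18 + 2 × 2 = 4 labels have been skipped so far.
Adding those back, label number 3917 + 4 = 3921 at 30 labels/s is 130 s + 21 f = 0 h 2 min 10 s frame 21, i.e. 00:02:10;21.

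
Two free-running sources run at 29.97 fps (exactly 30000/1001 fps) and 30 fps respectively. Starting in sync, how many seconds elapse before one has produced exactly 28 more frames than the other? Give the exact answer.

The gap grows by |30 − 30000/1001| = 30/1001 frames per second.
Time for a 28-frame gap: 28 ÷ (30/1001) = 14014/15 s.

14014/15 seconds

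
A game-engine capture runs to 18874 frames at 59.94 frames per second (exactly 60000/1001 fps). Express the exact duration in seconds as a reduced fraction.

Running time = 18874 ÷ (60000/1001) = 18874 × 1001/60000 = 9446437/30000 s.

9446437/30000 seconds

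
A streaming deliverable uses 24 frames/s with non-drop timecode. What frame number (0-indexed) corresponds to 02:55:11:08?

Total seconds to the label: (2 × 3600 + 55 × 60 + 11) = 10511.
Frame index = 10511 × 24 + 8 = 252272.

252272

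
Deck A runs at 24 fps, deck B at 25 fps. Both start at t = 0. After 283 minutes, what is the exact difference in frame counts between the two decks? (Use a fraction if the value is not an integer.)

16980 frames

283 min = 16980 s.
A emits 24 × 16980 = 407520 frames; B emits 25 × 16980 = 424500.
Difference = 16980 frames; B is ahead of A.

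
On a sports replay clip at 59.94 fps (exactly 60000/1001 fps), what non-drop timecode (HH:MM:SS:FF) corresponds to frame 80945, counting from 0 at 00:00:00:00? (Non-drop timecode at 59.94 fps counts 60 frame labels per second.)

80945 ÷ 60 = 1349 full seconds, remainder 5 frames.
1349 s = 0 h 22 min 29 s.
Timecode: 00:22:29:05.

00:22:29:05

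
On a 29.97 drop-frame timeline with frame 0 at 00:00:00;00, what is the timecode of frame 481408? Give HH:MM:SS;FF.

04:27:43;00

Ten DF minutes hold 17982 frames, so frame 481408 lies in block 26 (frames 467532–485513) with 13876 frames into that block.
The block's first minute is 1800 frames and the rest 1798 each; 13876 frames reaches minute 7, so 26 × 18 + 7 × 2 = 482 labels have been skipped so far.
Adding those back, label number 481408 + 482 = 481890 at 30 labels/s is 16063 s + 0 f = 4 h 27 min 43 s frame 0, i.e. 04:27:43;00.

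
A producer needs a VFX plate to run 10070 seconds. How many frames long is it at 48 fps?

Frames = 10070 × 48 = 483360.

483360 frames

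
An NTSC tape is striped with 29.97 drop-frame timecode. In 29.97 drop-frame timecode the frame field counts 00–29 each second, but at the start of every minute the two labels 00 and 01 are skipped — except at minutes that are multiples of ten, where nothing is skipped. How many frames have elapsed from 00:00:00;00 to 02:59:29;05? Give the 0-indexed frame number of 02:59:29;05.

Complete 10-minute blocks: 17, each 17982 frames → 305694.
Remaining 9 whole minutes in the current block: 1800 + 8 × 1798 = 16184 frames.
Within the current minute: 29 × 30 + 5 − 2 = 873 (labels ;00/;01 skipped at this minute). Total = 305694 + 16184 + 873 = 322751.

322751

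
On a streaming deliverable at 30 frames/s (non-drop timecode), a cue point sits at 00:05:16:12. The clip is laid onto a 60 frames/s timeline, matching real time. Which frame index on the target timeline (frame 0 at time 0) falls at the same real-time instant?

Source frame index: (0×3600 + 5×60 + 16) × 30 + 12 = 9492.
Real time: 9492 / (30) = 1582/5 s.
Target frame: (1582/5) × (60) = 18984.

frame 18984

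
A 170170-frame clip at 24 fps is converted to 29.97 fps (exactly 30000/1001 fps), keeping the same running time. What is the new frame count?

Target frames = source frames × (target rate / source rate) = 170170 × (30000/1001)/(24) = 170170 × 1250/1001 = 212500.

212500 frames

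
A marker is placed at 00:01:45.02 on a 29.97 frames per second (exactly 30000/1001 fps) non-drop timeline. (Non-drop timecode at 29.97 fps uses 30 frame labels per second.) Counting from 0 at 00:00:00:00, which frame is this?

frame 3152

Total seconds to the label: (0 × 3600 + 1 × 60 + 45) = 105.
Frame index = 105 × 30 + 2 = 3152.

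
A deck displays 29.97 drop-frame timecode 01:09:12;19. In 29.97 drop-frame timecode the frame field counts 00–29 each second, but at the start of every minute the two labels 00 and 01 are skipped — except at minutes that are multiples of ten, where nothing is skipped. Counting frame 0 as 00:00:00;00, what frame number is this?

124453

As if non-drop at 30 labels/s: (1 × 3600 + 9 × 60 + 12) × 30 + 19 = 124579.
Minute boundaries passed: 69; those not divisible by 10: 69 − 6 = 63; dropped labels = 2 × 63 = 126.
Actual frame index = 124579 − 126 = 124453.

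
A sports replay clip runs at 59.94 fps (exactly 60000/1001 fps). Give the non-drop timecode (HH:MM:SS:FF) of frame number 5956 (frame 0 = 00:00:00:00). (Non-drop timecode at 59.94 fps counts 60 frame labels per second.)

5956 ÷ 60 = 99 full seconds, remainder 16 frames.
99 s = 0 h 1 min 39 s.
Timecode: 00:01:39:16.

00:01:39:16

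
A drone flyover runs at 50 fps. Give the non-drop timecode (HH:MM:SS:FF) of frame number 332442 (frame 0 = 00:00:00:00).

01:50:48:42

332442 ÷ 50 = 6648 full seconds, remainder 42 frames.
6648 s = 1 h 50 min 48 s.
Timecode: 01:50:48:42.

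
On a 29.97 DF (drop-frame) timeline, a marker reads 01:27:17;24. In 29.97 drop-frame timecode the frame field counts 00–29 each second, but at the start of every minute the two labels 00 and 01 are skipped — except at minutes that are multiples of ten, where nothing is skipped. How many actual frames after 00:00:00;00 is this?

As if non-drop at 30 labels/s: (1 × 3600 + 27 × 60 + 17) × 30 + 24 = 157134.
Minute boundaries passed: 87; those not divisible by 10: 87 − 8 = 79; dropped labels = 2 × 79 = 158.
Actual frame index = 157134 − 158 = 156976.

156976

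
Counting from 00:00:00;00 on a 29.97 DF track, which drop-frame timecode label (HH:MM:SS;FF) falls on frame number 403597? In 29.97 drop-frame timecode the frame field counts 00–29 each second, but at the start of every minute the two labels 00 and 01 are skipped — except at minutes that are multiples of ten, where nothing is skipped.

Each 10-minute DF block holds 10 × 60 × 30 − 9 × 2 = 17982 frames. 403597 ÷ 17982 → 22 full blocks, remainder 7993.
Within the partial block the first minute is 1800 frames and each further minute 1798, so 4 further minute boundaries passed. Total skipped labels = 18 × 22 + 2 × 4 = 404.
Non-drop label index = 403597 + 404 = 404001; at 30 labels/s that is 03:44:26:21, i.e. DF 03:44:26;21.

03:44:26;21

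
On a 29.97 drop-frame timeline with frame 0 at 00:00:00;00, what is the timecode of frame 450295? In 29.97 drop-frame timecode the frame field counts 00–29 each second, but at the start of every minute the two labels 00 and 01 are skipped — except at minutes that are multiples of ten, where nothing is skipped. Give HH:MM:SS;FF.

Each 10-minute DF block holds 10 × 60 × 30 − 9 × 2 = 17982 frames. 450295 ÷ 17982 → 25 full blocks, remainder 745.
Within the partial block the first minute is 1800 frames and each further minute 1798, so 0 further minute boundaries passed. Total skipped labels = 18 × 25 + 2 × 0 = 450.
Non-drop label index = 450295 + 450 = 450745; at 30 labels/s that is 04:10:24:25, i.e. DF 04:10:24;25.

04:10:24;25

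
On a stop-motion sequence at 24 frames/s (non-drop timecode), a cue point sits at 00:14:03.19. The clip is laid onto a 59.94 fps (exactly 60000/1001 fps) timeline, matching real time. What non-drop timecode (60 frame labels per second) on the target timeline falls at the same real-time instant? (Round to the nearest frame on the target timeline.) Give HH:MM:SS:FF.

Source frame index: (0×3600 + 14×60 + 3) × 24 + 19 = 20251.
Real time: 20251 / (24) = 20251/24 s.
Target frame: (20251/24) × (60000/1001) = 657500/13 ≈ 50576.923 → 50577.
At 60 labels/s: frame 50577 → 00:14:02:57.

00:14:02:57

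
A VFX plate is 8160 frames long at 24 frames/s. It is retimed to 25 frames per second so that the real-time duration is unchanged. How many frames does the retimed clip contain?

Target frames = source frames × (target rate / source rate) = 8160 × (25)/(24) = 8160 × 25/24 = 8500.

8500 frames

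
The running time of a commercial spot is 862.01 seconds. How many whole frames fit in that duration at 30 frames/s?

Frames = 862.01 × 30 = 258603/10 ≈ 25860.3000.
Complete frames: 25860.

25860 frames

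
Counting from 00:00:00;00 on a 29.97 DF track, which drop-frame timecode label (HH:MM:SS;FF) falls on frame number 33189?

Each 10-minute DF block holds 10 × 60 × 30 − 9 × 2 = 17982 frames. 33189 ÷ 17982 → 1 full block, remainder 15207.
Within the partial block the first minute is 1800 frames and each further minute 1798, so 8 further minute boundaries passed. Total skipped labels = 18 × 1 + 2 × 8 = 34.
Non-drop label index = 33189 + 34 = 33223; at 30 labels/s that is 00:18:27:13, i.e. DF 00:18:27;13.

00:18:27;13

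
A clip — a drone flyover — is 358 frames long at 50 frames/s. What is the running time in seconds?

7.16 seconds

Running time = 358 / (50) = 7.16 s.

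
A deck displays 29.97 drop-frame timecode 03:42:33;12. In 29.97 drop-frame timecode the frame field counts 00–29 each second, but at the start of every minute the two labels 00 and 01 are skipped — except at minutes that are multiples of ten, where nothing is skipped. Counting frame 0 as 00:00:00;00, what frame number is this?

400202

Complete 10-minute blocks: 22, each 17982 frames → 395604.
Remaining 2 whole minutes in the current block: 1800 + 1 × 1798 = 3598 frames.
Within the current minute: 33 × 30 + 12 − 2 = 1000 (labels ;00/;01 skipped at this minute). Total = 395604 + 3598 + 1000 = 400202.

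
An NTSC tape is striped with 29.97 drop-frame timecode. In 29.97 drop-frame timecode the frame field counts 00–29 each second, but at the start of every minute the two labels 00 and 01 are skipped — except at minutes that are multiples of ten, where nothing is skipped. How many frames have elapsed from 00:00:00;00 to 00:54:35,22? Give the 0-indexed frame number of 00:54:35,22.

98174

Complete 10-minute blocks: 5, each 17982 frames → 89910.
Remaining 4 whole minutes in the current block: 1800 + 3 × 1798 = 7194 frames.
Within the current minute: 35 × 30 + 22 − 2 = 1070 (labels ;00/;01 skipped at this minute). Total = 89910 + 7194 + 1070 = 98174.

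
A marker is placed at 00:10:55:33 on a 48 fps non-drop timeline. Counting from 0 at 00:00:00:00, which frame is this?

frame 31473

Total seconds to the label: (0 × 3600 + 10 × 60 + 55) = 655.
Frame index = 655 × 48 + 33 = 31473.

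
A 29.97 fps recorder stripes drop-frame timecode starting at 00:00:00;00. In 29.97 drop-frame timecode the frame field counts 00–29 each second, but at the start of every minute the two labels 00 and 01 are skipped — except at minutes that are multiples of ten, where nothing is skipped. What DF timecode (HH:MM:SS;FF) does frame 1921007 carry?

Ten DF minutes hold 17982 frames, so frame 1921007 lies in block 106 (frames 1906092–1924073) with 14915 frames into that block.
The block's first minute is 1800 frames and the rest 1798 each; 14915 frames reaches minute 8, so 106 × 18 + 8 × 2 = 1924 labels have been skipped so far.
Adding those back, label number 1921007 + 1924 = 1922931 at 30 labels/s is 64097 s + 21 f = 17 h 48 min 17 s frame 21, i.e. 17:48:17;21.

17:48:17;21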